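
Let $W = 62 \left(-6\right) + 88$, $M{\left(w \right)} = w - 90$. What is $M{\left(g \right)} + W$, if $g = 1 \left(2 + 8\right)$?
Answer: $-364$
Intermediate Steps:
$g = 10$ ($g = 1 \cdot 10 = 10$)
$M{\left(w \right)} = -90 + w$ ($M{\left(w \right)} = w - 90 = -90 + w$)
$W = -284$ ($W = -372 + 88 = -284$)
$M{\left(g \right)} + W = \left(-90 + 10\right) - 284 = -80 - 284 = -364$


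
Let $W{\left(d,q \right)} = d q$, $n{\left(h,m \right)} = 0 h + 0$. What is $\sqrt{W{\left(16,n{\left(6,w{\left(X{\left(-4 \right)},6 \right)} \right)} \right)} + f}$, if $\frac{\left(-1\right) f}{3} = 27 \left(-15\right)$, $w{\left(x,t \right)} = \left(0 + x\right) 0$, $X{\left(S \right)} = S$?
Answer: $9 \sqrt{15} \approx 34.857$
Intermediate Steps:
$w{\left(x,t \right)} = 0$ ($w{\left(x,t \right)} = x 0 = 0$)
$n{\left(h,m \right)} = 0$ ($n{\left(h,m \right)} = 0 + 0 = 0$)
$f = 1215$ ($f = - 3 \cdot 27 \left(-15\right) = \left(-3\right) \left(-405\right) = 1215$)
$\sqrt{W{\left(16,n{\left(6,w{\left(X{\left(-4 \right)},6 \right)} \right)} \right)} + f} = \sqrt{16 \cdot 0 + 1215} = \sqrt{0 + 1215} = \sqrt{1215} = 9 \sqrt{15}$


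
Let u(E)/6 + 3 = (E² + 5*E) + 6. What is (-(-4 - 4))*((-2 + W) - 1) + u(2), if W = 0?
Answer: 78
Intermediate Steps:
u(E) = 18 + 6*E² + 30*E (u(E) = -18 + 6*((E² + 5*E) + 6) = -18 + 6*(6 + E² + 5*E) = -18 + (36 + 6*E² + 30*E) = 18 + 6*E² + 30*E)
(-(-4 - 4))*((-2 + W) - 1) + u(2) = (-(-4 - 4))*((-2 + 0) - 1) + (18 + 6*2² + 30*2) = (-1*(-8))*(-2 - 1) + (18 + 6*4 + 60) = 8*(-3) + (18 + 24 + 60) = -24 + 102 = 78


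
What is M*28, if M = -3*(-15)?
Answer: 1260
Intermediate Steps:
M = 45
M*28 = 45*28 = 1260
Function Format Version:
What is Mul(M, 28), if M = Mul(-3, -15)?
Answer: 1260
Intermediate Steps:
M = 45
Mul(M, 28) = Mul(45, 28) = 1260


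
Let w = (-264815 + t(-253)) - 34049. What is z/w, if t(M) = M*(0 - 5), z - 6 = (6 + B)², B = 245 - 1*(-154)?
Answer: -164031/297599 ≈ -0.55118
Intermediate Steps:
B = 399 (B = 245 + 154 = 399)
z = 164031 (z = 6 + (6 + 399)² = 6 + 405² = 6 + 164025 = 164031)
t(M) = -5*M (t(M) = M*(-5) = -5*M)
w = -297599 (w = (-264815 - 5*(-253)) - 34049 = (-264815 + 1265) - 34049 = -263550 - 34049 = -297599)
z/w = 164031/(-297599) = 164031*(-1/297599) = -164031/297599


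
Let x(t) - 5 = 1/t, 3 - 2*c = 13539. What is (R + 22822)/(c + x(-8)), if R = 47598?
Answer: -112672/10821 ≈ -10.412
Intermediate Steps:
c = -6768 (c = 3/2 - 1/2*13539 = 3/2 - 13539/2 = -6768)
x(t) = 5 + 1/t
(R + 22822)/(c + x(-8)) = (47598 + 22822)/(-6768 + (5 + 1/(-8))) = 70420/(-6768 + (5 - 1/8)) = 70420/(-6768 + 39/8) = 70420/(-54105/8) = 70420*(-8/54105) = -112672/10821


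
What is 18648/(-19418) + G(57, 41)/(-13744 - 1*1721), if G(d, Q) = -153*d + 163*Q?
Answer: -17772674/21449955 ≈ -0.82856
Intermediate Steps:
18648/(-19418) + G(57, 41)/(-13744 - 1*1721) = 18648/(-19418) + (-153*57 + 163*41)/(-13744 - 1*1721) = 18648*(-1/19418) + (-8721 + 6683)/(-13744 - 1721) = -1332/1387 - 2038/(-15465) = -1332/1387 - 2038*(-1/15465) = -1332/1387 + 2038/15465 = -17772674/21449955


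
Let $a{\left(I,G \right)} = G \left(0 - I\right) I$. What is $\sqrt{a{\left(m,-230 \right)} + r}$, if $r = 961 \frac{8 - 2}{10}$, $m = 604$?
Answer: $\frac{7 \sqrt{42810335}}{5} \approx 9160.1$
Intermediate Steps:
$a{\left(I,G \right)} = - G I^{2}$ ($a{\left(I,G \right)} = G \left(- I\right) I = - G I I = - G I^{2}$)
$r = \frac{2883}{5}$ ($r = 961 \left(8 + \left(-2 + 0\right)\right) \frac{1}{10} = 961 \left(8 - 2\right) \frac{1}{10} = 961 \cdot 6 \cdot \frac{1}{10} = 961 \cdot \frac{3}{5} = \frac{2883}{5} \approx 576.6$)
$\sqrt{a{\left(m,-230 \right)} + r} = \sqrt{\left(-1\right) \left(-230\right) 604^{2} + \frac{2883}{5}} = \sqrt{\left(-1\right) \left(-230\right) 364816 + \frac{2883}{5}} = \sqrt{83907680 + \frac{2883}{5}} = \sqrt{\frac{419541283}{5}} = \frac{7 \sqrt{42810335}}{5}$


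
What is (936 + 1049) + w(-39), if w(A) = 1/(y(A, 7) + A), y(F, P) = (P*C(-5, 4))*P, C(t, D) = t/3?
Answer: 718567/362 ≈ 1985.0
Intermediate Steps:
C(t, D) = t/3 (C(t, D) = t*(⅓) = t/3)
y(F, P) = -5*P²/3 (y(F, P) = (P*((⅓)*(-5)))*P = (P*(-5/3))*P = (-5*P/3)*P = -5*P²/3)
w(A) = 1/(-245/3 + A) (w(A) = 1/(-5/3*7² + A) = 1/(-5/3*49 + A) = 1/(-245/3 + A))
(936 + 1049) + w(-39) = (936 + 1049) + 3/(-245 + 3*(-39)) = 1985 + 3/(-245 - 117) = 1985 + 3/(-362) = 1985 + 3*(-1/362) = 1985 - 3/362 = 718567/362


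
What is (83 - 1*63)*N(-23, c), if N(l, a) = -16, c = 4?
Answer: -320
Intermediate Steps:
(83 - 1*63)*N(-23, c) = (83 - 1*63)*(-16) = (83 - 63)*(-16) = 20*(-16) = -320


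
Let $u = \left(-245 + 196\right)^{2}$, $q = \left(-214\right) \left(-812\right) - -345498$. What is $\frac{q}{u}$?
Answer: $\frac{519266}{2401} \approx 216.27$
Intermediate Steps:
$q = 519266$ ($q = 173768 + 345498 = 519266$)
$u = 2401$ ($u = \left(-49\right)^{2} = 2401$)
$\frac{q}{u} = \frac{519266}{2401}$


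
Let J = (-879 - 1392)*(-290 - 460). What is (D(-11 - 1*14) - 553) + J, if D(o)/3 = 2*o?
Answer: 1702547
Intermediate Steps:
D(o) = 6*o (D(o) = 3*(2*o) = 6*o)
J = 1703250 (J = -2271*(-750) = 1703250)
(D(-11 - 1*14) - 553) + J = (6*(-11 - 1*14) - 553) + 1703250 = (6*(-11 - 14) - 553) + 1703250 = (6*(-25) - 553) + 1703250 = (-150 - 553) + 1703250 = -703 + 1703250 = 1702547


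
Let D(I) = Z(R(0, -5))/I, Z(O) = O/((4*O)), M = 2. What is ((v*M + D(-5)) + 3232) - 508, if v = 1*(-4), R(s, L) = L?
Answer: 54319/20 ≈ 2715.9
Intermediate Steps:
Z(O) = 1/4 (Z(O) = O*(1/(4*O)) = 1/4)
D(I) = 1/(4*I)
v = -4
((v*M + D(-5)) + 3232) - 508 = ((-4*2 + (1/4)/(-5)) + 3232) - 508 = ((-8 + (1/4)*(-1/5)) + 3232) - 508 = ((-8 - 1/20) + 3232) - 508 = (-161/20 + 3232) - 508 = 64479/20 - 508 = 54319/20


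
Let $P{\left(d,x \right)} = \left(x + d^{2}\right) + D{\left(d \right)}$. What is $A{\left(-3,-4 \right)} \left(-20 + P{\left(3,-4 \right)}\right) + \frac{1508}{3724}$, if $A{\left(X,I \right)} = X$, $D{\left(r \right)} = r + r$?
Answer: $\frac{25514}{931} \approx 27.405$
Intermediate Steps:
$D{\left(r \right)} = 2 r$
$P{\left(d,x \right)} = x + d^{2} + 2 d$ ($P{\left(d,x \right)} = \left(x + d^{2}\right) + 2 d = x + d^{2} + 2 d$)
$A{\left(-3,-4 \right)} \left(-20 + P{\left(3,-4 \right)}\right) + \frac{1508}{3724} = - 3 \left(-20 + \left(-4 + 3^{2} + 2 \cdot 3\right)\right) + \frac{1508}{3724} = - 3 \left(-20 + \left(-4 + 9 + 6\right)\right) + 1508 \cdot \frac{1}{3724} = - 3 \left(-20 + 11\right) + \frac{377}{931} = \left(-3\right) \left(-9\right) + \frac{377}{931} = 27 + \frac{377}{931} = \frac{25514}{931}$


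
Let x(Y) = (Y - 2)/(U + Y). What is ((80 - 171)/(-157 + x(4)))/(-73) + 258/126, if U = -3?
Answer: 484634/237615 ≈ 2.0396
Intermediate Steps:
x(Y) = (-2 + Y)/(-3 + Y) (x(Y) = (Y - 2)/(-3 + Y) = (-2 + Y)/(-3 + Y))
((80 - 171)/(-157 + x(4)))/(-73) + 258/126 = ((80 - 171)/(-157 + (-2 + 4)/(-3 + 4)))/(-73) + 258/126 = -91/(-157 + 2/1)*(-1/73) + 258*(1/126) = -91/(-157 + 1*2)*(-1/73) + 43/21 = -91/(-157 + 2)*(-1/73) + 43/21 = -91/(-155)*(-1/73) + 43/21 = -91*(-1/155)*(-1/73) + 43/21 = (91/155)*(-1/73) + 43/21 = -91/11315 + 43/21 = 484634/237615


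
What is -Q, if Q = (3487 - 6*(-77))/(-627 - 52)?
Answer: 3949/679 ≈ 5.8159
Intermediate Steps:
Q = -3949/679 (Q = (3487 + 462)/(-679) = 3949*(-1/679) = -3949/679 ≈ -5.8159)
-Q = -1*(-3949/679) = 3949/679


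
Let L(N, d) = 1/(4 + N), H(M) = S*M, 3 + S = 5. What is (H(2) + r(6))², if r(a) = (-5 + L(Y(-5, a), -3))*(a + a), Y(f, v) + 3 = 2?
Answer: 2704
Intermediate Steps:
S = 2 (S = -3 + 5 = 2)
Y(f, v) = -1 (Y(f, v) = -3 + 2 = -1)
H(M) = 2*M
r(a) = -28*a/3 (r(a) = (-5 + 1/(4 - 1))*(a + a) = (-5 + 1/3)*(2*a) = (-5 + ⅓)*(2*a) = -28*a/3)
(H(2) + r(6))² = (2*2 - 28/3*6)² = (4 - 56)² = (-52)² = 2704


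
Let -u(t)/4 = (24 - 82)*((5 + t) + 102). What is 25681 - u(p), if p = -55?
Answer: 13617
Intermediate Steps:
u(t) = 24824 + 232*t (u(t) = -4*(24 - 82)*((5 + t) + 102) = -(-232)*(107 + t) = -4*(-6206 - 58*t) = 24824 + 232*t)
25681 - u(p) = 25681 - (24824 + 232*(-55)) = 25681 - (24824 - 12760) = 25681 - 1*12064 = 25681 - 12064 = 13617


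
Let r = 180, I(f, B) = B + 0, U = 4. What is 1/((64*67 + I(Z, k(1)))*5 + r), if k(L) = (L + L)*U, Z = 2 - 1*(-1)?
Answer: 1/21660 ≈ 4.6168e-5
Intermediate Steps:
Z = 3 (Z = 2 + 1 = 3)
k(L) = 8*L (k(L) = (L + L)*4 = (2*L)*4 = 8*L)
I(f, B) = B
1/((64*67 + I(Z, k(1)))*5 + r) = 1/((64*67 + 8*1)*5 + 180) = 1/((4288 + 8)*5 + 180) = 1/(4296*5 + 180) = 1/(21480 + 180) = 1/21660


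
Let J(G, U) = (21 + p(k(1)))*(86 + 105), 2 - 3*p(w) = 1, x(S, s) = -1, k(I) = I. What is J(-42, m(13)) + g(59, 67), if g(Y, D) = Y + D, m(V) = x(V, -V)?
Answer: 12602/3 ≈ 4200.7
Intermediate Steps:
p(w) = ⅓ (p(w) = ⅔ - ⅓*1 = ⅔ - ⅓ = ⅓)
m(V) = -1
g(Y, D) = D + Y
J(G, U) = 12224/3 (J(G, U) = (21 + ⅓)*(86 + 105) = (64/3)*191 = 12224/3)
J(-42, m(13)) + g(59, 67) = 12224/3 + (67 + 59) = 12224/3 + 126 = 12602/3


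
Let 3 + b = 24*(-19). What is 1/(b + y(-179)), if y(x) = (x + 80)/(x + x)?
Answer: -358/164223 ≈ -0.0021800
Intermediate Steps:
y(x) = (80 + x)/(2*x) (y(x) = (80 + x)/((2*x)) = (80 + x)*(1/(2*x)) = (80 + x)/(2*x))
b = -459 (b = -3 + 24*(-19) = -3 - 456 = -459)
1/(b + y(-179)) = 1/(-459 + (1/2)*(80 - 179)/(-179)) = 1/(-459 + (1/2)*(-1/179)*(-99)) = 1/(-459 + 99/358) = 1/(-164223/358) = -358/164223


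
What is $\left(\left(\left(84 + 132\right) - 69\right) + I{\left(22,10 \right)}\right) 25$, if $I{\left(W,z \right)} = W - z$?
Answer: $3975$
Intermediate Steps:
$\left(\left(\left(84 + 132\right) - 69\right) + I{\left(22,10 \right)}\right) 25 = \left(\left(\left(84 + 132\right) - 69\right) + \left(22 - 10\right)\right) 25 = \left(\left(216 - 69\right) + \left(22 - 10\right)\right) 25 = \left(147 + 12\right) 25 = 159 \cdot 25 = 3975$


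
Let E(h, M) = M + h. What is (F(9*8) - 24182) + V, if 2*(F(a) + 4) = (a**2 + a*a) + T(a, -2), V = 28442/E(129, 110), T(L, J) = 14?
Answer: -4511363/239 ≈ -18876.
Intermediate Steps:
V = 28442/239 (V = 28442/(110 + 129) = 28442/239 ≈ 119.00)
F(a) = 3 + a**2 (F(a) = -4 + ((a**2 + a*a) + 14)/2 = -4 + ((a**2 + a**2) + 14)/2 = -4 + (2*a**2 + 14)/2 = -4 + (14 + 2*a**2)/2 = -4 + (7 + a**2) = 3 + a**2)
(F(9*8) - 24182) + V = ((3 + (9*8)**2) - 24182) + 28442/239 = ((3 + 72**2) - 24182) + 28442/239 = ((3 + 5184) - 24182) + 28442/239 = (5187 - 24182) + 28442/239 = -18995 + 28442/239 = -4511363/239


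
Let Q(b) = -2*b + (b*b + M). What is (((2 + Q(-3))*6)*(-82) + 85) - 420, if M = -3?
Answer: -7223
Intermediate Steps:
Q(b) = -3 + b² - 2*b (Q(b) = -2*b + (b*b - 3) = -2*b + (b² - 3) = -2*b + (-3 + b²) = -3 + b² - 2*b)
(((2 + Q(-3))*6)*(-82) + 85) - 420 = (((2 + (-3 + (-3)² - 2*(-3)))*6)*(-82) + 85) - 420 = (((2 + (-3 + 9 + 6))*6)*(-82) + 85) - 420 = (((2 + 12)*6)*(-82) + 85) - 420 = ((14*6)*(-82) + 85) - 420 = (84*(-82) + 85) - 420 = (-6888 + 85) - 420 = -6803 - 420 = -7223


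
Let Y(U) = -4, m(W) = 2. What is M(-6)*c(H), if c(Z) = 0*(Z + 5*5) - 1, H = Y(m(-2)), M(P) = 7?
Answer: -7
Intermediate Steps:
H = -4
c(Z) = -1 (c(Z) = 0*(Z + 25) - 1 = 0*(25 + Z) - 1 = 0 - 1 = -1)
M(-6)*c(H) = 7*(-1) = -7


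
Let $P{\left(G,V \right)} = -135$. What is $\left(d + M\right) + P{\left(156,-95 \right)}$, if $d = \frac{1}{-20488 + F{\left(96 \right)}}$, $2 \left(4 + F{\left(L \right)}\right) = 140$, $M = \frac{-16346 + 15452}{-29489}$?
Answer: $- \frac{81282060551}{602224358} \approx -134.97$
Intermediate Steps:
$M = \frac{894}{29489}$ ($M = \left(-894\right) \left(- \frac{1}{29489}\right) = \frac{894}{29489} \approx 0.030316$)
$F{\left(L \right)} = 66$ ($F{\left(L \right)} = -4 + \frac{1}{2} \cdot 140 = -4 + 70 = 66$)
$d = - \frac{1}{20422}$ ($d = \frac{1}{-20488 + 66} = \frac{1}{-20422} = - \frac{1}{20422} \approx -4.8967 \cdot 10^{-5}$)
$\left(d + M\right) + P{\left(156,-95 \right)} = \left(- \frac{1}{20422} + \frac{894}{29489}\right) - 135 = \frac{18227779}{602224358} - 135 = - \frac{81282060551}{602224358}$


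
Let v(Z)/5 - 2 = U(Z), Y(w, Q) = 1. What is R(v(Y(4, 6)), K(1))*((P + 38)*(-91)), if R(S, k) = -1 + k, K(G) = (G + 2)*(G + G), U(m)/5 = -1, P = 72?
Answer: -50050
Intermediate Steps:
U(m) = -5 (U(m) = 5*(-1) = -5)
K(G) = 2*G*(2 + G) (K(G) = (2 + G)*(2*G) = 2*G*(2 + G))
v(Z) = -15 (v(Z) = 10 + 5*(-5) = 10 - 25 = -15)
R(v(Y(4, 6)), K(1))*((P + 38)*(-91)) = (-1 + 2*1*(2 + 1))*((72 + 38)*(-91)) = (-1 + 2*1*3)*(110*(-91)) = (-1 + 6)*(-10010) = 5*(-10010) = -50050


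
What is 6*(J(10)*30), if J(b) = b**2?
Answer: 18000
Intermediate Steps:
6*(J(10)*30) = 6*(10**2*30) = 6*(100*30) = 6*3000 = 18000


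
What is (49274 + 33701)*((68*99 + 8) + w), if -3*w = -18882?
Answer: 1081496150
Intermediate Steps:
w = 6294 (w = -⅓*(-18882) = 6294)
(49274 + 33701)*((68*99 + 8) + w) = (49274 + 33701)*((68*99 + 8) + 6294) = 82975*((6732 + 8) + 6294) = 82975*(6740 + 6294) = 82975*13034 = 1081496150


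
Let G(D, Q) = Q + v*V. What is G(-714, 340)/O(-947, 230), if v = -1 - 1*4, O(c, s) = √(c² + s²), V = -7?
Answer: 375*√949709/949709 ≈ 0.38480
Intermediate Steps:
v = -5 (v = -1 - 4 = -5)
G(D, Q) = 35 + Q (G(D, Q) = Q - 5*(-7) = Q + 35 = 35 + Q)
G(-714, 340)/O(-947, 230) = (35 + 340)/(√((-947)² + 230²)) = 375/(√(896809 + 52900)) = 375/(√949709) = 375*(√949709/949709) = 375*√949709/949709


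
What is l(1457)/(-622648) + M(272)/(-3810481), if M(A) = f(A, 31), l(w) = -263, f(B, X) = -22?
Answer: 1015854759/2372588373688 ≈ 0.00042816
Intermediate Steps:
M(A) = -22
l(1457)/(-622648) + M(272)/(-3810481) = -263/(-622648) - 22/(-3810481) = -263*(-1/622648) - 22*(-1/3810481) = 263/622648 + 22/3810481 = 1015854759/2372588373688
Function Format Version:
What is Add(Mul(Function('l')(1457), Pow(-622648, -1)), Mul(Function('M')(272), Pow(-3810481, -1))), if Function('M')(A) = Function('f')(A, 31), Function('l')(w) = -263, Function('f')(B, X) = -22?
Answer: Rational(1015854759, 2372588373688) ≈ 0.00042816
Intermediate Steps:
Function('M')(A) = -22
Add(Mul(Function('l')(1457), Pow(-622648, -1)), Mul(Function('M')(272), Pow(-3810481, -1))) = Add(Mul(-263, Pow(-622648, -1)), Mul(-22, Pow(-3810481, -1))) = Add(Mul(-263, Rational(-1, 622648)), Mul(-22, Rational(-1, 3810481))) = Add(Rational(263, 622648), Rational(22, 3810481)) = Rational(1015854759, 2372588373688)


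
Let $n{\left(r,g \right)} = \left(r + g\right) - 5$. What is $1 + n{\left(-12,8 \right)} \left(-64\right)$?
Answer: $577$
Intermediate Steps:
$n{\left(r,g \right)} = -5 + g + r$ ($n{\left(r,g \right)} = \left(g + r\right) - 5 = -5 + g + r$)
$1 + n{\left(-12,8 \right)} \left(-64\right) = 1 + \left(-5 + 8 - 12\right) \left(-64\right) = 1 - -576 = 1 + 576 = 577$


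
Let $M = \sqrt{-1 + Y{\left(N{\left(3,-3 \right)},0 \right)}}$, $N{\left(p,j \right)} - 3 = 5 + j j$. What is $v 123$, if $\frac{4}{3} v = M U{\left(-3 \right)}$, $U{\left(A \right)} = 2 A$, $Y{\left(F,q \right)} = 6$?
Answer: $- \frac{1107 \sqrt{5}}{2} \approx -1237.7$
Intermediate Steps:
$N{\left(p,j \right)} = 8 + j^{2}$ ($N{\left(p,j \right)} = 3 + \left(5 + j j\right) = 3 + \left(5 + j^{2}\right) = 8 + j^{2}$)
$M = \sqrt{5}$ ($M = \sqrt{-1 + 6} = \sqrt{5} \approx 2.2361$)
$v = - \frac{9 \sqrt{5}}{2}$ ($v = \frac{3 \sqrt{5} \cdot 2 \left(-3\right)}{4} = \frac{3 \sqrt{5} \left(-6\right)}{4} = \frac{3 \left(- 6 \sqrt{5}\right)}{4} = - \frac{9 \sqrt{5}}{2} \approx -10.062$)
$v 123 = - \frac{9 \sqrt{5}}{2} \cdot 123 = - \frac{1107 \sqrt{5}}{2}$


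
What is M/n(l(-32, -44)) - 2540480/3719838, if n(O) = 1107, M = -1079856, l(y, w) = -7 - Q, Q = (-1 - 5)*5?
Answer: -1459586672/1495229 ≈ -976.16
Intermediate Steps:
Q = -30 (Q = -6*5 = -30)
l(y, w) = 23 (l(y, w) = -7 - 1*(-30) = -7 + 30 = 23)
M/n(l(-32, -44)) - 2540480/3719838 = -1079856/1107 - 2540480/3719838 = -1079856*1/1107 - 2540480*1/3719838 = -119984/123 - 74720/109407 = -1459586672/1495229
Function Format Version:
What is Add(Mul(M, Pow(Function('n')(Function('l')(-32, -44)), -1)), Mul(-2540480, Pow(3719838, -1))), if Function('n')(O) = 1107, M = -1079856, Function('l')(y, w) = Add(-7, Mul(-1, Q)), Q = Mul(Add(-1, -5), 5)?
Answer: Rational(-1459586672, 1495229) ≈ -976.16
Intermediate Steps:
Q = -30 (Q = Mul(-6, 5) = -30)
Function('l')(y, w) = 23 (Function('l')(y, w) = Add(-7, Mul(-1, -30)) = Add(-7, 30) = 23)
Add(Mul(M, Pow(Function('n')(Function('l')(-32, -44)), -1)), Mul(-2540480, Pow(3719838, -1))) = Add(Mul(-1079856, Pow(1107, -1)), Mul(-2540480, Pow(3719838, -1))) = Add(Mul(-1079856, Rational(1, 1107)), Mul(-2540480, Rational(1, 3719838))) = Add(Rational(-119984, 123), Rational(-74720, 109407)) = Rational(-1459586672, 1495229)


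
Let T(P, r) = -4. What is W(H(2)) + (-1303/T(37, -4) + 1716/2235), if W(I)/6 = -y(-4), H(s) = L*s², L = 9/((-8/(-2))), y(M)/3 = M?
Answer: 1187583/2980 ≈ 398.52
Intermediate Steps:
y(M) = 3*M
L = 9/4 (L = 9/((-8*(-½))) = 9/4 ≈ 2.2500)
H(s) = 9*s²/4
W(I) = 72 (W(I) = 6*(-3*(-4)) = 6*(-1*(-12)) = 6*12 = 72)
W(H(2)) + (-1303/T(37, -4) + 1716/2235) = 72 + (-1303/(-4) + 1716/2235) = 72 + (-1303*(-¼) + 1716*(1/2235)) = 72 + (1303/4 + 572/745) = 72 + 973023/2980 = 1187583/2980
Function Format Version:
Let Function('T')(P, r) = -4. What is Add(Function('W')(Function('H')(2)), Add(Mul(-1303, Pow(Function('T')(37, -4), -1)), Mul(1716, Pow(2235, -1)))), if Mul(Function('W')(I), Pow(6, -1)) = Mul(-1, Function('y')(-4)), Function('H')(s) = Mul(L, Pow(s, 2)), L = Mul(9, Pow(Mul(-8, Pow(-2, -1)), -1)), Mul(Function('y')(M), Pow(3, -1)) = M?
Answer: Rational(1187583, 2980) ≈ 398.52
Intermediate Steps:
Function('y')(M) = Mul(3, M)
L = Rational(9, 4) (L = Mul(9, Pow(Mul(-8, Rational(-1, 2)), -1)) = Mul(9, Pow(4, -1)) = Mul(9, Rational(1, 4)) = Rational(9, 4) ≈ 2.2500)
Function('H')(s) = Mul(Rational(9, 4), Pow(s, 2))
Function('W')(I) = 72 (Function('W')(I) = Mul(6, Mul(-1, Mul(3, -4))) = Mul(6, Mul(-1, -12)) = Mul(6, 12) = 72)
Add(Function('W')(Function('H')(2)), Add(Mul(-1303, Pow(Function('T')(37, -4), -1)), Mul(1716, Pow(2235, -1)))) = Add(72, Add(Mul(-1303, Pow(-4, -1)), Mul(1716, Pow(2235, -1)))) = Add(72, Add(Mul(-1303, Rational(-1, 4)), Mul(1716, Rational(1, 2235)))) = Add(72, Add(Rational(1303, 4), Rational(572, 745))) = Add(72, Rational(973023, 2980)) = Rational(1187583, 2980)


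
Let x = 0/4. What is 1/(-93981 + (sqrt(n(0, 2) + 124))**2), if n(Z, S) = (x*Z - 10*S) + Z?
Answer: -1/93877 ≈ -1.0652e-5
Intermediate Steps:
x = 0 (x = 0*(1/4) = 0)
n(Z, S) = Z - 10*S (n(Z, S) = (0*Z - 10*S) + Z = (0 - 10*S) + Z = -10*S + Z = Z - 10*S)
1/(-93981 + (sqrt(n(0, 2) + 124))**2) = 1/(-93981 + (sqrt((0 - 10*2) + 124))**2) = 1/(-93981 + (sqrt((0 - 20) + 124))**2) = 1/(-93981 + (sqrt(-20 + 124))**2) = 1/(-93981 + (sqrt(104))**2) = 1/(-93981 + (2*sqrt(26))**2) = 1/(-93981 + 104) = 1/(-93877) = -1/93877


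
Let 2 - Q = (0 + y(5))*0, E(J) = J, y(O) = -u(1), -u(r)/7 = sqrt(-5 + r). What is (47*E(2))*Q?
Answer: 188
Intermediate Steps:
u(r) = -7*sqrt(-5 + r)
y(O) = 14*I (y(O) = -(-7)*sqrt(-5 + 1) = -(-7)*sqrt(-4) = -(-7)*2*I = -(-14)*I = 14*I)
Q = 2 (Q = 2 - (0 + 14*I)*0 = 2 - 14*I*0 = 2 - 1*0 = 2 + 0 = 2)
(47*E(2))*Q = (47*2)*2 = 94*2 = 188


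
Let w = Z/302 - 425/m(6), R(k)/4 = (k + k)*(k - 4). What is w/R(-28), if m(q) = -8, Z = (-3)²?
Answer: 9173/1236992 ≈ 0.0074156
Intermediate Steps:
Z = 9
R(k) = 8*k*(-4 + k) (R(k) = 4*((k + k)*(k - 4)) = 4*((2*k)*(-4 + k)) = 4*(2*k*(-4 + k)) = 8*k*(-4 + k))
w = 64211/1208 (w = 9/302 - 425/(-8) = 9*(1/302) - 425*(-⅛) = 9/302 + 425/8 = 64211/1208 ≈ 53.155)
w/R(-28) = 64211/(1208*((8*(-28)*(-4 - 28)))) = 64211/(1208*((8*(-28)*(-32)))) = (64211/1208)/7168 = (64211/1208)*(1/7168) = 9173/1236992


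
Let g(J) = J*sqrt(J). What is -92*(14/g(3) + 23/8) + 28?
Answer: -473/2 - 1288*sqrt(3)/9 ≈ -484.38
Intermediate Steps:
g(J) = J**(3/2)
-92*(14/g(3) + 23/8) + 28 = -92*(14/(3**(3/2)) + 23/8) + 28 = -92*(14/((3*sqrt(3))) + 23*(1/8)) + 28 = -92*(14*(sqrt(3)/9) + 23/8) + 28 = -92*(14*sqrt(3)/9 + 23/8) + 28 = -92*(23/8 + 14*sqrt(3)/9) + 28 = (-529/2 - 1288*sqrt(3)/9) + 28 = -473/2 - 1288*sqrt(3)/9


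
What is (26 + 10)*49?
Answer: 1764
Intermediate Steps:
(26 + 10)*49 = 36*49 = 1764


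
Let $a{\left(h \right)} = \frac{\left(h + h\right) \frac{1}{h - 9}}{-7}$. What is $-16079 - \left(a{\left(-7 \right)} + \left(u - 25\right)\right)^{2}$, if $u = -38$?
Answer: $- \frac{1284081}{64} \approx -20064.0$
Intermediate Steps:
$a{\left(h \right)} = - \frac{2 h}{7 \left(-9 + h\right)}$ ($a{\left(h \right)} = \frac{2 h}{-9 + h} \left(- \frac{1}{7}\right) = - \frac{2 h}{7 \left(-9 + h\right)}$)
$-16079 - \left(a{\left(-7 \right)} + \left(u - 25\right)\right)^{2} = -16079 - \left(\left(-2\right) \left(-7\right) \frac{1}{-63 + 7 \left(-7\right)} - 63\right)^{2} = -16079 - \left(\left(-2\right) \left(-7\right) \frac{1}{-63 - 49} - 63\right)^{2} = -16079 - \left(\left(-2\right) \left(-7\right) \frac{1}{-112} - 63\right)^{2} = -16079 - \left(\left(-2\right) \left(-7\right) \left(- \frac{1}{112}\right) - 63\right)^{2} = -16079 - \left(- \frac{1}{8} - 63\right)^{2} = -16079 - \left(- \frac{505}{8}\right)^{2} = -16079 - \frac{255025}{64} = - \frac{1284081}{64}$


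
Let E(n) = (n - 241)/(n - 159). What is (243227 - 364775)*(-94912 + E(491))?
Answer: 957510596658/83 ≈ 1.1536e+10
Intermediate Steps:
E(n) = (-241 + n)/(-159 + n)
(243227 - 364775)*(-94912 + E(491)) = (243227 - 364775)*(-94912 + (-241 + 491)/(-159 + 491)) = -121548*(-94912 + 250/332) = -121548*(-94912 + (1/332)*250) = -121548*(-94912 + 125/166) = -121548*(-15755267/166) = 957510596658/83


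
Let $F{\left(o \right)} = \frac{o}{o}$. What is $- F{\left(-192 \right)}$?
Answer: $-1$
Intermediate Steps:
$F{\left(o \right)} = 1$
$- F{\left(-192 \right)} = \left(-1\right) 1 = -1$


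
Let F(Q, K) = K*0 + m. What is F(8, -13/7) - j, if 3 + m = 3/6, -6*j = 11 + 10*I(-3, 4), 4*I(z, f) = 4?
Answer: 1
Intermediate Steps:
I(z, f) = 1 (I(z, f) = (1/4)*4 = 1)
j = -7/2 (j = -(11 + 10*1)/6 = -(11 + 10)/6 = -1/6*21 = -7/2 ≈ -3.5000)
m = -5/2 (m = -3 + 3/6 = -3 + 3*(1/6) = -3 + 1/2 = -5/2 ≈ -2.5000)
F(Q, K) = -5/2 (F(Q, K) = K*0 - 5/2 = 0 - 5/2 = -5/2)
F(8, -13/7) - j = -5/2 - 1*(-7/2) = -5/2 + 7/2 = 1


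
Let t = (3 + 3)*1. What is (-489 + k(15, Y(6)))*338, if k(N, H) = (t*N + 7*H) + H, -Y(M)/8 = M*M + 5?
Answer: -1021774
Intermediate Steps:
t = 6 (t = 6*1 = 6)
Y(M) = -40 - 8*M**2 (Y(M) = -8*(M*M + 5) = -8*(M**2 + 5) = -8*(5 + M**2) = -40 - 8*M**2)
k(N, H) = 6*N + 8*H (k(N, H) = (6*N + 7*H) + H = 6*N + 8*H)
(-489 + k(15, Y(6)))*338 = (-489 + (6*15 + 8*(-40 - 8*6**2)))*338 = (-489 + (90 + 8*(-40 - 8*36)))*338 = (-489 + (90 + 8*(-40 - 288)))*338 = (-489 + (90 + 8*(-328)))*338 = (-489 + (90 - 2624))*338 = (-489 - 2534)*338 = -3023*338 = -1021774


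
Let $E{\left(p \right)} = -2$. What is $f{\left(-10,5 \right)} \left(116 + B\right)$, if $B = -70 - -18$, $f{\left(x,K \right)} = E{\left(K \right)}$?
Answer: $-128$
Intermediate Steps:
$f{\left(x,K \right)} = -2$
$B = -52$ ($B = -70 + 18 = -52$)
$f{\left(-10,5 \right)} \left(116 + B\right) = - 2 \left(116 - 52\right) = \left(-2\right) 64 = -128$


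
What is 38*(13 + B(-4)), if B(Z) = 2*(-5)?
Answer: 114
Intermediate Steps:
B(Z) = -10
38*(13 + B(-4)) = 38*(13 - 10) = 38*3 = 114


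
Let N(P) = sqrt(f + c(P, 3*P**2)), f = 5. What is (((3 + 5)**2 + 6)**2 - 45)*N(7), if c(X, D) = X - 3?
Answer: 14565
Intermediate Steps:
c(X, D) = -3 + X
N(P) = sqrt(2 + P) (N(P) = sqrt(5 + (-3 + P)) = sqrt(2 + P))
(((3 + 5)**2 + 6)**2 - 45)*N(7) = (((3 + 5)**2 + 6)**2 - 45)*sqrt(2 + 7) = ((8**2 + 6)**2 - 45)*sqrt(9) = ((64 + 6)**2 - 45)*3 = (70**2 - 45)*3 = (4900 - 45)*3 = 4855*3 = 14565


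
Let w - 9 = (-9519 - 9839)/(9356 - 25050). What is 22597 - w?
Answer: 177238357/7847 ≈ 22587.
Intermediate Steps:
w = 80302/7847 (w = 9 + (-9519 - 9839)/(9356 - 25050) = 9 - 19358/(-15694) = 9 - 19358*(-1/15694) = 9 + 9679/7847 = 80302/7847 ≈ 10.233)
22597 - w = 22597 - 1*80302/7847 = 22597 - 80302/7847 = 177238357/7847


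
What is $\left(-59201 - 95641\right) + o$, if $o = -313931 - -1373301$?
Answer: $904528$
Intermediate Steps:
$o = 1059370$ ($o = -313931 + 1373301 = 1059370$)
$\left(-59201 - 95641\right) + o = \left(-59201 - 95641\right) + 1059370 = -154842 + 1059370 = 904528$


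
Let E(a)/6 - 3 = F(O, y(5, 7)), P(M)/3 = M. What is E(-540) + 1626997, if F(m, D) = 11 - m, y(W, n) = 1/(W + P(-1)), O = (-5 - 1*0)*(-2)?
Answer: 1627021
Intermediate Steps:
P(M) = 3*M
O = 10 (O = (-5 + 0)*(-2) = -5*(-2) = 10)
y(W, n) = 1/(-3 + W) (y(W, n) = 1/(W + 3*(-1)) = 1/(W - 3) = 1/(-3 + W))
E(a) = 24 (E(a) = 18 + 6*(11 - 1*10) = 18 + 6*(11 - 10) = 18 + 6*1 = 18 + 6 = 24)
E(-540) + 1626997 = 24 + 1626997 = 1627021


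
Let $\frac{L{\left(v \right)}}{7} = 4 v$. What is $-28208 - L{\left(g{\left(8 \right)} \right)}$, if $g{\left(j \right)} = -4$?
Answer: $-28096$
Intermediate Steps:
$L{\left(v \right)} = 28 v$ ($L{\left(v \right)} = 7 \cdot 4 v = 28 v$)
$-28208 - L{\left(g{\left(8 \right)} \right)} = -28208 - 28 \left(-4\right) = -28208 - -112 = -28208 + 112 = -28096$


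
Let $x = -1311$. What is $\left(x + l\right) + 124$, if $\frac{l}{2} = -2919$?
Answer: $-7025$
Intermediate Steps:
$l = -5838$ ($l = 2 \left(-2919\right) = -5838$)
$\left(x + l\right) + 124 = \left(-1311 - 5838\right) + 124 = -7149 + 124 = -7025$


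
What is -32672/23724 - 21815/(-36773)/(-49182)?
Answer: -4924175526671/3575542269222 ≈ -1.3772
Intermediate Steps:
-32672/23724 - 21815/(-36773)/(-49182) = -32672*1/23724 - 21815*(-1/36773)*(-1/49182) = -8168/5931 + (21815/36773)*(-1/49182) = -8168/5931 - 21815/1808569686 = -4924175526671/3575542269222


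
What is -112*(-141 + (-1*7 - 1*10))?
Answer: 17696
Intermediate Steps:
-112*(-141 + (-1*7 - 1*10)) = -112*(-141 + (-7 - 10)) = -112*(-141 - 17) = -112*(-158) = 17696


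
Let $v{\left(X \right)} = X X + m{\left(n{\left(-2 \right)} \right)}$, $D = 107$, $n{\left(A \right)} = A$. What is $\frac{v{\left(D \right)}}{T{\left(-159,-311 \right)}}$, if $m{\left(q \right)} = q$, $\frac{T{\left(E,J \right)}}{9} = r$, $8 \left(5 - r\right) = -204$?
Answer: $\frac{22894}{549} \approx 41.701$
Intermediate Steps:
$r = \frac{61}{2}$ ($r = 5 - - \frac{51}{2} = 5 + \frac{51}{2} = \frac{61}{2} \approx 30.5$)
$T{\left(E,J \right)} = \frac{549}{2}$ ($T{\left(E,J \right)} = 9 \cdot \frac{61}{2} = \frac{549}{2}$)
$v{\left(X \right)} = -2 + X^{2}$ ($v{\left(X \right)} = X X - 2 = X^{2} - 2 = -2 + X^{2}$)
$\frac{v{\left(D \right)}}{T{\left(-159,-311 \right)}} = \frac{-2 + 107^{2}}{\frac{549}{2}} = \left(-2 + 11449\right) \frac{2}{549} = 11447 \cdot \frac{2}{549} = \frac{22894}{549}$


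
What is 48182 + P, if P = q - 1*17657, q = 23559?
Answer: 54084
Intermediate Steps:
P = 5902 (P = 23559 - 1*17657 = 23559 - 17657 = 5902)
48182 + P = 48182 + 5902 = 54084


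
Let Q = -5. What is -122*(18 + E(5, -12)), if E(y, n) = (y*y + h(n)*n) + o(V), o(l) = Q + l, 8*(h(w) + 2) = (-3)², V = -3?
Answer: -5551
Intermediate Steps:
h(w) = -7/8 (h(w) = -2 + (⅛)*(-3)² = -2 + (⅛)*9 = -2 + 9/8 = -7/8)
o(l) = -5 + l
E(y, n) = -8 + y² - 7*n/8 (E(y, n) = (y*y - 7*n/8) + (-5 - 3) = (y² - 7*n/8) - 8 = -8 + y² - 7*n/8)
-122*(18 + E(5, -12)) = -122*(18 + (-8 + 5² - 7/8*(-12))) = -122*(18 + (-8 + 25 + 21/2)) = -122*(18 + 55/2) = -122*91/2 = -5551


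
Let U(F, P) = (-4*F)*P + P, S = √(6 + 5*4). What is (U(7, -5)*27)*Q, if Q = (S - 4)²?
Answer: 153090 - 29160*√26 ≈ 4402.6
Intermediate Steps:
S = √26 (S = √(6 + 20) = √26 ≈ 5.0990)
U(F, P) = P - 4*F*P (U(F, P) = -4*F*P + P = P - 4*F*P)
Q = (-4 + √26)² (Q = (√26 - 4)² = (-4 + √26)² ≈ 1.2078)
(U(7, -5)*27)*Q = (-5*(1 - 4*7)*27)*(4 - √26)² = (-5*(1 - 28)*27)*(4 - √26)² = (-5*(-27)*27)*(4 - √26)² = (135*27)*(4 - √26)² = 3645*(4 - √26)²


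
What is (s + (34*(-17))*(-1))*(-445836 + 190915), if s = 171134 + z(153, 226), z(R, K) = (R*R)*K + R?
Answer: -1392454723379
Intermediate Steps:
z(R, K) = R + K*R² (z(R, K) = R²*K + R = K*R² + R = R + K*R²)
s = 5461721 (s = 171134 + 153*(1 + 226*153) = 171134 + 153*(1 + 34578) = 171134 + 153*34579 = 171134 + 5290587 = 5461721)
(s + (34*(-17))*(-1))*(-445836 + 190915) = (5461721 + (34*(-17))*(-1))*(-445836 + 190915) = (5461721 - 578*(-1))*(-254921) = (5461721 + 578)*(-254921) = 5462299*(-254921) = -1392454723379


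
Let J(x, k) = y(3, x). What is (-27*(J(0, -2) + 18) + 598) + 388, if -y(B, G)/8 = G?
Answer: 500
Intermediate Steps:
y(B, G) = -8*G
J(x, k) = -8*x
(-27*(J(0, -2) + 18) + 598) + 388 = (-27*(-8*0 + 18) + 598) + 388 = (-27*(0 + 18) + 598) + 388 = (-27*18 + 598) + 388 = (-486 + 598) + 388 = 112 + 388 = 500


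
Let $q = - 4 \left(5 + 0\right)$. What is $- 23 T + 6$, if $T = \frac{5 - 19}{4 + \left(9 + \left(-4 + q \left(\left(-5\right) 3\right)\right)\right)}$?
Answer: $\frac{2176}{309} \approx 7.0421$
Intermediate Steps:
$q = -20$ ($q = \left(-4\right) 5 = -20$)
$T = - \frac{14}{309}$ ($T = \frac{5 - 19}{4 - \left(-5 + 20 \left(-5\right) 3\right)} = - \frac{14}{4 + \left(9 - -296\right)} = - \frac{14}{4 + \left(9 + \left(-4 + 300\right)\right)} = - \frac{14}{4 + \left(9 + 296\right)} = - \frac{14}{4 + 305} = - \frac{14}{309} \approx -0.045307$)
$- 23 T + 6 = \left(-23\right) \left(- \frac{14}{309}\right) + 6 = \frac{322}{309} + 6 = \frac{2176}{309}$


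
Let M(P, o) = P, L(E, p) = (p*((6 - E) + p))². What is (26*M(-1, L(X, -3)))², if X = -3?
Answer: 676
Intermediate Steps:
L(E, p) = p²*(6 + p - E)² (L(E, p) = (p*(6 + p - E))² = p²*(6 + p - E)²)
(26*M(-1, L(X, -3)))² = (26*(-1))² = (-26)² = 676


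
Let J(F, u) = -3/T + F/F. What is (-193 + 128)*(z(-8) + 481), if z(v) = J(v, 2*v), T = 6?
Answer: -62595/2 ≈ -31298.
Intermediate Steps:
J(F, u) = ½ (J(F, u) = -3/6 + F/F = -3*⅙ + 1 = -½ + 1 = ½)
z(v) = ½
(-193 + 128)*(z(-8) + 481) = (-193 + 128)*(½ + 481) = -65*963/2 = -62595/2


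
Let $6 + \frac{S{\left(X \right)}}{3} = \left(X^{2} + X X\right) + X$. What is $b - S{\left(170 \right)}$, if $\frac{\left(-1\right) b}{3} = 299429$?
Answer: $-1072179$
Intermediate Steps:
$b = -898287$ ($b = \left(-3\right) 299429 = -898287$)
$S{\left(X \right)} = -18 + 3 X + 6 X^{2}$ ($S{\left(X \right)} = -18 + 3 \left(\left(X^{2} + X X\right) + X\right) = -18 + 3 \left(\left(X^{2} + X^{2}\right) + X\right) = -18 + 3 \left(2 X^{2} + X\right) = -18 + 3 \left(X + 2 X^{2}\right) = -18 + \left(3 X + 6 X^{2}\right) = -18 + 3 X + 6 X^{2}$)
$b - S{\left(170 \right)} = -898287 - \left(-18 + 3 \cdot 170 + 6 \cdot 170^{2}\right) = -898287 - \left(-18 + 510 + 6 \cdot 28900\right) = -898287 - \left(-18 + 510 + 173400\right) = -898287 - 173892 = -1072179$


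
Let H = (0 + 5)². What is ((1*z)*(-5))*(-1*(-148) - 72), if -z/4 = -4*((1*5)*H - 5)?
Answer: -729600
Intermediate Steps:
H = 25 (H = 5² = 25)
z = 1920 (z = -(-16)*((1*5)*25 - 5) = -(-16)*(5*25 - 5) = -(-16)*(125 - 5) = -(-16)*120 = -4*(-480) = 1920)
((1*z)*(-5))*(-1*(-148) - 72) = ((1*1920)*(-5))*(-1*(-148) - 72) = (1920*(-5))*(148 - 72) = -9600*76 = -729600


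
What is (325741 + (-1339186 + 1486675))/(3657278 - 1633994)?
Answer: 236615/1011642 ≈ 0.23389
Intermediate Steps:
(325741 + (-1339186 + 1486675))/(3657278 - 1633994) = (325741 + 147489)/2023284 = 473230*(1/2023284) = 236615/1011642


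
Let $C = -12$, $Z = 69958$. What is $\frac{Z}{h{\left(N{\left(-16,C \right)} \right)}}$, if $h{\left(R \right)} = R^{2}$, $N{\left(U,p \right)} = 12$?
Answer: $\frac{34979}{72} \approx 485.82$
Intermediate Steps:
$\frac{Z}{h{\left(N{\left(-16,C \right)} \right)}} = \frac{69958}{12^{2}} = \frac{69958}{144} = 69958 \cdot \frac{1}{144} = \frac{34979}{72}$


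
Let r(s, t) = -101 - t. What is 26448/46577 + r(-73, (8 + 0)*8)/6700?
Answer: 33903279/62413180 ≈ 0.54321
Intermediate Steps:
26448/46577 + r(-73, (8 + 0)*8)/6700 = 26448/46577 + (-101 - (8 + 0)*8)/6700 = 26448*(1/46577) + (-101 - 8*8)*(1/6700) = 26448/46577 + (-101 - 1*64)*(1/6700) = 26448/46577 + (-101 - 64)*(1/6700) = 26448/46577 - 165*1/6700 = 26448/46577 - 33/1340 = 33903279/62413180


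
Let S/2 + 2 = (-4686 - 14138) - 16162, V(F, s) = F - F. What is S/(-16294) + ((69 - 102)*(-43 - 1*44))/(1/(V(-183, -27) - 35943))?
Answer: -840708064903/8147 ≈ -1.0319e+8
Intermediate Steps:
V(F, s) = 0
S = -69976 (S = -4 + 2*((-4686 - 14138) - 16162) = -4 + 2*(-18824 - 16162) = -4 + 2*(-34986) = -4 - 69972 = -69976)
S/(-16294) + ((69 - 102)*(-43 - 1*44))/(1/(V(-183, -27) - 35943)) = -69976/(-16294) + ((69 - 102)*(-43 - 1*44))/(1/(0 - 35943)) = -69976*(-1/16294) + (-33*(-43 - 44))/(1/(-35943)) = 34988/8147 + (-33*(-87))/(-1/35943) = 34988/8147 + 2871*(-35943) = 34988/8147 - 103192353 = -840708064903/8147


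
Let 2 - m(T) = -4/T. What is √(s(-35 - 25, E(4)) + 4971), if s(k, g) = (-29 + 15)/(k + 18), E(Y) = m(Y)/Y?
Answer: √44742/3 ≈ 70.508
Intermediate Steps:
m(T) = 2 + 4/T (m(T) = 2 - (-4)/T = 2 + 4/T)
E(Y) = (2 + 4/Y)/Y
s(k, g) = -14/(18 + k)
√(s(-35 - 25, E(4)) + 4971) = √(-14/(18 + (-35 - 25)) + 4971) = √(-14/(18 - 60) + 4971) = √(-14/(-42) + 4971) = √(-14*(-1/42) + 4971) = √(⅓ + 4971) = √(14914/3) = √44742/3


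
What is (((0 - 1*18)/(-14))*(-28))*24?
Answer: -864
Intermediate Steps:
(((0 - 1*18)/(-14))*(-28))*24 = (((0 - 18)*(-1/14))*(-28))*24 = (-18*(-1/14)*(-28))*24 = ((9/7)*(-28))*24 = -36*24 = -864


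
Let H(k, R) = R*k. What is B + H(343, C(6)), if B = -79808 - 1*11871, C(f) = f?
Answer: -89621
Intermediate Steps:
B = -91679 (B = -79808 - 11871 = -91679)
B + H(343, C(6)) = -91679 + 6*343 = -91679 + 2058 = -89621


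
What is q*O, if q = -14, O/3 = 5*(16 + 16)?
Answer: -6720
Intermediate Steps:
O = 480 (O = 3*(5*(16 + 16)) = 3*(5*32) = 3*160 = 480)
q*O = -14*480 = -6720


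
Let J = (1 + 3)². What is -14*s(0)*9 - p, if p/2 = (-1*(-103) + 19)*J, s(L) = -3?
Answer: -3526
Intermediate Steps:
J = 16 (J = 4² = 16)
p = 3904 (p = 2*((-1*(-103) + 19)*16) = 2*((103 + 19)*16) = 2*(122*16) = 2*1952 = 3904)
-14*s(0)*9 - p = -14*(-3)*9 - 1*3904 = 42*9 - 3904 = 378 - 3904 = -3526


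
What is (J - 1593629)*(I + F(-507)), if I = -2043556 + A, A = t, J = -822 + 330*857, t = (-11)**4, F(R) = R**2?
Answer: 2324052092106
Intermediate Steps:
t = 14641
J = 281988 (J = -822 + 282810 = 281988)
A = 14641
I = -2028915 (I = -2043556 + 14641 = -2028915)
(J - 1593629)*(I + F(-507)) = (281988 - 1593629)*(-2028915 + (-507)**2) = -1311641*(-2028915 + 257049) = -1311641*(-1771866) = 2324052092106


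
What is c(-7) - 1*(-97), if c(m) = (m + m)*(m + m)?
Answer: 293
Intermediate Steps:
c(m) = 4*m² (c(m) = (2*m)*(2*m) = 4*m²)
c(-7) - 1*(-97) = 4*(-7)² - 1*(-97) = 4*49 + 97 = 196 + 97 = 293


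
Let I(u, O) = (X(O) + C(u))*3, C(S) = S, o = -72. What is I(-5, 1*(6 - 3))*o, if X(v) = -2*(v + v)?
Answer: 3672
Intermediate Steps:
X(v) = -4*v
I(u, O) = -12*O + 3*u (I(u, O) = (-4*O + u)*3 = (u - 4*O)*3 = -12*O + 3*u)
I(-5, 1*(6 - 3))*o = (-12*(6 - 3) + 3*(-5))*(-72) = (-12*3 - 15)*(-72) = (-36 - 15)*(-72) = -51*(-72) = 3672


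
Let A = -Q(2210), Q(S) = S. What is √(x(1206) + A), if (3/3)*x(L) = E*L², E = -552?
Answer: I*√802850882 ≈ 28335.0*I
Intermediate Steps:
x(L) = -552*L²
A = -2210 (A = -1*2210 = -2210)
√(x(1206) + A) = √(-552*1206² - 2210) = √(-552*1454436 - 2210) = √(-802848672 - 2210) = √(-802850882) = I*√802850882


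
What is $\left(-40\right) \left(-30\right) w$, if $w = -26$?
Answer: $-31200$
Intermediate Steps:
$\left(-40\right) \left(-30\right) w = \left(-40\right) \left(-30\right) \left(-26\right) = 1200 \left(-26\right) = -31200$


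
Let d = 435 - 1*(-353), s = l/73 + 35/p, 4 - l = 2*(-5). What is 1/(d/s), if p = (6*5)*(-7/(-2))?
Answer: 115/172572 ≈ 0.00066639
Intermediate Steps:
p = 105 (p = 30*(-7*(-½)) = 30*(7/2) = 105)
l = 14 (l = 4 - 2*(-5) = 4 - 1*(-10) = 4 + 10 = 14)
s = 115/219 (s = 14/73 + 35/105 = 14*(1/73) + 35*(1/105) = 14/73 + ⅓ = 115/219 ≈ 0.52511)
d = 788 (d = 435 + 353 = 788)
1/(d/s) = 1/(788/(115/219)) = 1/(788*(219/115)) = 1/(172572/115) = 115/172572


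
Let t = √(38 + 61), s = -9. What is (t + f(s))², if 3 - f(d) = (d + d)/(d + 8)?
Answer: 324 - 90*√11 ≈ 25.504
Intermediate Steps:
f(d) = 3 - 2*d/(8 + d) (f(d) = 3 - (d + d)/(d + 8) = 3 - 2*d/(8 + d))
t = 3*√11 (t = √99 = 3*√11 ≈ 9.9499)
(t + f(s))² = (3*√11 + (24 - 9)/(8 - 9))² = (3*√11 + 15/(-1))² = (3*√11 - 1*15)² = (3*√11 - 15)² = (-15 + 3*√11)²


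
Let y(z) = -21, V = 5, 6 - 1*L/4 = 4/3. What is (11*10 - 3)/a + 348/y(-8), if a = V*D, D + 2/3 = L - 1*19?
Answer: -1329/35 ≈ -37.971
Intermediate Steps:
L = 56/3 (L = 24 - 16/3 = 56/3 ≈ 18.667)
D = -1 (D = -⅔ + (56/3 - 1*19) = -⅔ + (56/3 - 19) = -⅔ - ⅓ = -1)
a = -5 (a = 5*(-1) = -5)
(11*10 - 3)/a + 348/y(-8) = (11*10 - 3)/(-5) + 348/(-21) = (110 - 3)*(-⅕) + 348*(-1/21) = 107*(-⅕) - 116/7 = -107/5 - 116/7 = -1329/35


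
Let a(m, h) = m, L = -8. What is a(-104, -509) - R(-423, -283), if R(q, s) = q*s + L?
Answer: -119805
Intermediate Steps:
R(q, s) = -8 + q*s (R(q, s) = q*s - 8 = -8 + q*s)
a(-104, -509) - R(-423, -283) = -104 - (-8 - 423*(-283)) = -104 - (-8 + 119709) = -104 - 1*119701 = -104 - 119701 = -119805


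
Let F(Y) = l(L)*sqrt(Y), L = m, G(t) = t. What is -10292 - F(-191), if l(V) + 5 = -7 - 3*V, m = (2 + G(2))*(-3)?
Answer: -10292 - 24*I*sqrt(191) ≈ -10292.0 - 331.69*I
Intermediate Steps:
m = -12 (m = (2 + 2)*(-3) = 4*(-3) = -12)
L = -12
l(V) = -12 - 3*V (l(V) = -5 + (-7 - 3*V) = -12 - 3*V)
F(Y) = 24*sqrt(Y) (F(Y) = (-12 - 3*(-12))*sqrt(Y) = (-12 + 36)*sqrt(Y) = 24*sqrt(Y))
-10292 - F(-191) = -10292 - 24*sqrt(-191) = -10292 - 24*I*sqrt(191)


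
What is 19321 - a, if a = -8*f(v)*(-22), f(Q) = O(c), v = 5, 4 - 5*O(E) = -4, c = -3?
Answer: 95197/5 ≈ 19039.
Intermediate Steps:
O(E) = 8/5 (O(E) = 4/5 - 1/5*(-4) = 4/5 + 4/5 = 8/5)
f(Q) = 8/5
a = 1408/5 (a = -8*8/5*(-22) = -64/5*(-22) = 1408/5 ≈ 281.60)
19321 - a = 19321 - 1*1408/5 = 19321 - 1408/5 = 95197/5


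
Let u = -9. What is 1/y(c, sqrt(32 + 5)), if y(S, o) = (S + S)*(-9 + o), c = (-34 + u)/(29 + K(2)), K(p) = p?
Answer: 279/3784 + 31*sqrt(37)/3784 ≈ 0.12356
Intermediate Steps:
c = -43/31 (c = (-34 - 9)/(29 + 2) = -43/31 ≈ -1.3871)
y(S, o) = 2*S*(-9 + o) (y(S, o) = (2*S)*(-9 + o) = 2*S*(-9 + o))
1/y(c, sqrt(32 + 5)) = 1/(2*(-43/31)*(-9 + sqrt(32 + 5))) = 1/(2*(-43/31)*(-9 + sqrt(37))) = 1/(774/31 - 86*sqrt(37)/31)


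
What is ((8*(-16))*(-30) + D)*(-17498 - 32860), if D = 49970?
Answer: -2709763980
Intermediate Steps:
((8*(-16))*(-30) + D)*(-17498 - 32860) = ((8*(-16))*(-30) + 49970)*(-17498 - 32860) = (-128*(-30) + 49970)*(-50358) = (3840 + 49970)*(-50358) = 53810*(-50358) = -2709763980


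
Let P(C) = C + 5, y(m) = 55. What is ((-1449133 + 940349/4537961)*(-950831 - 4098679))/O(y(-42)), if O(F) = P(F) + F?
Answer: 288748900862829936/4537961 ≈ 6.3630e+10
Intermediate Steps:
P(C) = 5 + C
O(F) = 5 + 2*F (O(F) = (5 + F) + F = 5 + 2*F)
((-1449133 + 940349/4537961)*(-950831 - 4098679))/O(y(-42)) = ((-1449133 + 940349/4537961)*(-950831 - 4098679))/(5 + 2*55) = ((-1449133 + 940349*(1/4537961))*(-5049510))/(5 + 110) = ((-1449133 + 940349/4537961)*(-5049510))/115 = -6576108097464/4537961*(-5049510)*(1/115) = (33206123599225442640/4537961)*(1/115) = 288748900862829936/4537961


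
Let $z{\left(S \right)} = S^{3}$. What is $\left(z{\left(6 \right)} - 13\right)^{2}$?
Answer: $41209$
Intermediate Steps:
$\left(z{\left(6 \right)} - 13\right)^{2} = \left(6^{3} - 13\right)^{2} = \left(216 - 13\right)^{2} = 203^{2} = 41209$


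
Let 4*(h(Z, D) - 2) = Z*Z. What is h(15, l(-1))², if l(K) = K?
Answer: 54289/16 ≈ 3393.1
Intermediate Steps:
h(Z, D) = 2 + Z²/4 (h(Z, D) = 2 + (Z*Z)/4 = 2 + Z²/4)
h(15, l(-1))² = (2 + (¼)*15²)² = (2 + (¼)*225)² = (2 + 225/4)² = (233/4)² = 54289/16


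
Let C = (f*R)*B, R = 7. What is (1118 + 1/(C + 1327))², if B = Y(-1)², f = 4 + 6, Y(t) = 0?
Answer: 2201030386569/1760929 ≈ 1.2499e+6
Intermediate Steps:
f = 10
B = 0 (B = 0² = 0)
C = 0 (C = (10*7)*0 = 70*0 = 0)
(1118 + 1/(C + 1327))² = (1118 + 1/(0 + 1327))² = (1118 + 1/1327)² = (1483587/1327)² = 2201030386569/1760929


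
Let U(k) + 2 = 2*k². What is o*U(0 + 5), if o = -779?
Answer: -37392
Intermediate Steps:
U(k) = -2 + 2*k²
o*U(0 + 5) = -779*(-2 + 2*(0 + 5)²) = -779*(-2 + 2*5²) = -779*(-2 + 2*25) = -779*(-2 + 50) = -779*48 = -37392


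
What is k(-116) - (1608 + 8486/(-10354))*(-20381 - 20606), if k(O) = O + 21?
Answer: 341026636336/5177 ≈ 6.5873e+7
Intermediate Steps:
k(O) = 21 + O
k(-116) - (1608 + 8486/(-10354))*(-20381 - 20606) = (21 - 116) - (1608 + 8486/(-10354))*(-20381 - 20606) = -95 - (1608 + 8486*(-1/10354))*(-40987) = -95 - (1608 - 4243/5177)*(-40987) = -95 - 8320373*(-40987)/5177 = -95 - 1*(-341027128151/5177) = -95 + 341027128151/5177 = 341026636336/5177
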